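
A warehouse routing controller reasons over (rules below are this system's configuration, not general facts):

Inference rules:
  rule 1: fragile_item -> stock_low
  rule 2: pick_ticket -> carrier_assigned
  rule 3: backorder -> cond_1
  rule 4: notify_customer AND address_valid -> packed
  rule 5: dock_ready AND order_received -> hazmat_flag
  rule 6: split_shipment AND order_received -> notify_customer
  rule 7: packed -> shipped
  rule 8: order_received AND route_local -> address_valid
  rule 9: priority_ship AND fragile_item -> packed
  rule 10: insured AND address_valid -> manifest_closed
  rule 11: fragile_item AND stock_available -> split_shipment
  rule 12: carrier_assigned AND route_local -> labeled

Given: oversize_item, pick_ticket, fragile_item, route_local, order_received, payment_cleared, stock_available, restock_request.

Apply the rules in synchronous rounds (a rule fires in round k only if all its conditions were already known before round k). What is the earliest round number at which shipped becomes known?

4

[1] rule 1 [fragile_item -> stock_low]; rule 2 [pick_ticket -> carrier_assigned]; rule 8 [order_received AND route_local -> address_valid]; rule 11 [fragile_item AND stock_available -> split_shipment]. ⇒ new: stock_low, carrier_assigned, address_valid, split_shipment.
[2] rule 6 [split_shipment AND order_received -> notify_customer]; rule 12 [carrier_assigned AND route_local -> labeled]. ⇒ new: notify_customer, labeled.
[3] rule 4 [notify_customer AND address_valid -> packed]. ⇒ new: packed.
[4] rule 7 [packed -> shipped]. ⇒ new: shipped.
shipped first appears in round 4.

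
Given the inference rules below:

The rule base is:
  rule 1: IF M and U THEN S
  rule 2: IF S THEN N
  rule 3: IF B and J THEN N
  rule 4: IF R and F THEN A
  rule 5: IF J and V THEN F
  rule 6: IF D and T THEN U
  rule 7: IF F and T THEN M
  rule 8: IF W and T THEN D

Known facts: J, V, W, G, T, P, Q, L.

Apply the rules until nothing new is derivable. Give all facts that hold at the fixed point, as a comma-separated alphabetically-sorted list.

D, F, G, J, L, M, N, P, Q, S, T, U, V, W

[1] rule 5 [IF J and V THEN F]; rule 8 [IF W and T THEN D]. ⇒ new: F, D.
[2] rule 6 [IF D and T THEN U]; rule 7 [IF F and T THEN M]. ⇒ new: U, M.
[3] rule 1 [IF M and U THEN S]. ⇒ new: S.
[4] rule 2 [IF S THEN N]. ⇒ new: N.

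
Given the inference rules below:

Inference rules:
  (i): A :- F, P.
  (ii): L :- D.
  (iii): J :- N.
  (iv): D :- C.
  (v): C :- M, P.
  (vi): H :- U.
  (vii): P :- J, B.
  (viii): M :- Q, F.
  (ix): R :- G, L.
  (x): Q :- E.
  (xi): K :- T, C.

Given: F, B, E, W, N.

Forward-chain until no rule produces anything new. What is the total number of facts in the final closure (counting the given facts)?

13

[1] (iii) [J :- N.]; (x) [Q :- E.]. ⇒ new: J, Q.
[2] (vii) [P :- J, B.]; (viii) [M :- Q, F.]. ⇒ new: P, M.
[3] (i) [A :- F, P.]; (v) [C :- M, P.]. ⇒ new: A, C.
[4] (iv) [D :- C.]. ⇒ new: D.
[5] (ii) [L :- D.]. ⇒ new: L.
Closure: {A, B, C, D, E, F, J, L, M, N, P, Q, W} — 13 facts.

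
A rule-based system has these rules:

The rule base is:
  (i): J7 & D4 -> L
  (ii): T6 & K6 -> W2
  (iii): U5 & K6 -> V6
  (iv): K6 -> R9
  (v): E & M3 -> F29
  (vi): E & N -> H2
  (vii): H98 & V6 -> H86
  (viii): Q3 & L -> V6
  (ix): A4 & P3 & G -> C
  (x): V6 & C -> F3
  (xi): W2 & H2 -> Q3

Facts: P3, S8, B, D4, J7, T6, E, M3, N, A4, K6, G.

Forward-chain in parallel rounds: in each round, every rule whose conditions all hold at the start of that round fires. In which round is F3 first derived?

4

Round 1 fires (i), (ii), (iv), (v), (vi), (ix), giving L, W2, R9, F29, H2, C.
Round 2 fires (xi), giving Q3.
Round 3 fires (viii), giving V6.
Round 4 fires (x), giving F3.
F3 first appears in round 4.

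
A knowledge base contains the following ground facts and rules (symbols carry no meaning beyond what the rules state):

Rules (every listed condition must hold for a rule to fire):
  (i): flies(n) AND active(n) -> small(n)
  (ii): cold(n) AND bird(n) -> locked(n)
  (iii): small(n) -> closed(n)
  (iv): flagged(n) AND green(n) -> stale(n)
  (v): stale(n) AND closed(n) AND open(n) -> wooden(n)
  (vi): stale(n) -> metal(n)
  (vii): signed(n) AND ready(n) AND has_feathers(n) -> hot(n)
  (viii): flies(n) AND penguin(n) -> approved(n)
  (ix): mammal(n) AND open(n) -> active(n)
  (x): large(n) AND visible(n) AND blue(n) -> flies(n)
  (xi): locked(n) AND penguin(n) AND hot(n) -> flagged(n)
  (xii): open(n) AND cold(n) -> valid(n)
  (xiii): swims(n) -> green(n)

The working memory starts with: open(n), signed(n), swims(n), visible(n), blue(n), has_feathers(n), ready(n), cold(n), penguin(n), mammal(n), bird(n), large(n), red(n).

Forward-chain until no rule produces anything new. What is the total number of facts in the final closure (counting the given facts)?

Round 1: (ii) [cold(n) AND bird(n) -> locked(n)]; (vii) [signed(n) AND ready(n) AND has_feathers(n) -> hot(n)]; (ix) [mammal(n) AND open(n) -> active(n)]; (x) [large(n) AND visible(n) AND blue(n) -> flies(n)]; (xii) [open(n) AND cold(n) -> valid(n)]; (xiii) [swims(n) -> green(n)]. Adds locked(n), hot(n), active(n), flies(n), valid(n), green(n).
Round 2: (i) [flies(n) AND active(n) -> small(n)]; (viii) [flies(n) AND penguin(n) -> approved(n)]; (xi) [locked(n) AND penguin(n) AND hot(n) -> flagged(n)]. Adds small(n), approved(n), flagged(n).
Round 3: (iii) [small(n) -> closed(n)]; (iv) [flagged(n) AND green(n) -> stale(n)]. Adds closed(n), stale(n).
Round 4: (v) [stale(n) AND closed(n) AND open(n) -> wooden(n)]; (vi) [stale(n) -> metal(n)]. Adds wooden(n), metal(n).
Closure: {active(n), approved(n), bird(n), blue(n), closed(n), cold(n), flagged(n), flies(n), green(n), has_feathers(n), hot(n), large(n), locked(n), mammal(n), metal(n), open(n), penguin(n), ready(n), red(n), signed(n), small(n), stale(n), swims(n), valid(n), visible(n), wooden(n)} — 26 facts.

26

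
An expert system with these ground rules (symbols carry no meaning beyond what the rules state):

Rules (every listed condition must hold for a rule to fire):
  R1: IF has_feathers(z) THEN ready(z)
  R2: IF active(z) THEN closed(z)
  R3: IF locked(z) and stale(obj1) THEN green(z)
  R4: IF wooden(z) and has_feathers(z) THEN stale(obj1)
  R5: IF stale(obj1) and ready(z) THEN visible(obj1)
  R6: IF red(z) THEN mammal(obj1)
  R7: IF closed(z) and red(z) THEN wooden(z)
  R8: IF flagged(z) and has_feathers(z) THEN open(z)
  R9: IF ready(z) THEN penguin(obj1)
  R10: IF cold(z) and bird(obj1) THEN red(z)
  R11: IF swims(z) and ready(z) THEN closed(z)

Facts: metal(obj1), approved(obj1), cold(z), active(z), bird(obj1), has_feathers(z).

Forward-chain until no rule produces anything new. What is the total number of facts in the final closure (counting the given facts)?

Round 1 fires R1, R2, R10, giving ready(z), closed(z), red(z).
Round 2 fires R6, R7, R9, giving mammal(obj1), wooden(z), penguin(obj1).
Round 3 fires R4, giving stale(obj1).
Round 4 fires R5, giving visible(obj1).
Closure: {active(z), approved(obj1), bird(obj1), closed(z), cold(z), has_feathers(z), mammal(obj1), metal(obj1), penguin(obj1), ready(z), red(z), stale(obj1), visible(obj1), wooden(z)} — 14 facts.

14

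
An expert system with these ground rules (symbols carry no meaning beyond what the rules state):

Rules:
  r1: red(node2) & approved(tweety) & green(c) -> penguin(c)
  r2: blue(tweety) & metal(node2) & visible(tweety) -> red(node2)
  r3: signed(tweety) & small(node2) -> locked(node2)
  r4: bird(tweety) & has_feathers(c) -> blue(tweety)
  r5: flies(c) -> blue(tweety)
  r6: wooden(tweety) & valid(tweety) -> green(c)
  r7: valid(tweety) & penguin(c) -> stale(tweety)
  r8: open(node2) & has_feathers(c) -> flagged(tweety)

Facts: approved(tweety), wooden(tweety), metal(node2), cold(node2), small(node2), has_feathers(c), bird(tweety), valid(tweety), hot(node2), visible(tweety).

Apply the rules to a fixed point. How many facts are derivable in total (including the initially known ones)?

Round 1 fires r4, r6, giving blue(tweety), green(c).
Round 2 fires r2, giving red(node2).
Round 3 fires r1, giving penguin(c).
Round 4 fires r7, giving stale(tweety).
Closure: {approved(tweety), bird(tweety), blue(tweety), cold(node2), green(c), has_feathers(c), hot(node2), metal(node2), penguin(c), red(node2), small(node2), stale(tweety), valid(tweety), visible(tweety), wooden(tweety)} — 15 facts.

15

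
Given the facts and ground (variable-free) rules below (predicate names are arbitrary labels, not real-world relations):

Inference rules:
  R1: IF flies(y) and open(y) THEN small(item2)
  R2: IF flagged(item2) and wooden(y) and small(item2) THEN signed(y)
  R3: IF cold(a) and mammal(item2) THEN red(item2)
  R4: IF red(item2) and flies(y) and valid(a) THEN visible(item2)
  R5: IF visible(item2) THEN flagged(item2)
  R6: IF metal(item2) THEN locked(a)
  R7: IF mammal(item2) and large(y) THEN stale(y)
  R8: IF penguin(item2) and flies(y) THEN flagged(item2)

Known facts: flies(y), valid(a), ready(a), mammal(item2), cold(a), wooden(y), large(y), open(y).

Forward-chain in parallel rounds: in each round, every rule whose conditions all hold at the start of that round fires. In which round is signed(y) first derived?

Round 1: R1 [IF flies(y) and open(y) THEN small(item2)]; R3 [IF cold(a) and mammal(item2) THEN red(item2)]; R7 [IF mammal(item2) and large(y) THEN stale(y)]. New: small(item2), red(item2), stale(y).
Round 2: R4 [IF red(item2) and flies(y) and valid(a) THEN visible(item2)]. New: visible(item2).
Round 3: R5 [IF visible(item2) THEN flagged(item2)]. New: flagged(item2).
Round 4: R2 [IF flagged(item2) and wooden(y) and small(item2) THEN signed(y)]. New: signed(y).
signed(y) first appears in round 4.

4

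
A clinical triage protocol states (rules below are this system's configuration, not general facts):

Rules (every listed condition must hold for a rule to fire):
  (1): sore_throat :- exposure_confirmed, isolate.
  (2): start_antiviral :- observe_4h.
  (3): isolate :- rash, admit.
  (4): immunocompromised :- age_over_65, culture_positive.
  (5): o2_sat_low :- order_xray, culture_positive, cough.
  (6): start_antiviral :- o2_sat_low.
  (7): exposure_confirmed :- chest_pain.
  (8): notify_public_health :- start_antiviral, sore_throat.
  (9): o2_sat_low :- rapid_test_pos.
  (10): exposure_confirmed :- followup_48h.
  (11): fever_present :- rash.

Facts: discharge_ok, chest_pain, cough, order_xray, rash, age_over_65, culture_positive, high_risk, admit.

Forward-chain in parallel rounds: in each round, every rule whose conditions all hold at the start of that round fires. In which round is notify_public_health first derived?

Round 1: (3) [isolate :- rash, admit.]; (4) [immunocompromised :- age_over_65, culture_positive.]; (5) [o2_sat_low :- order_xray, culture_positive, cough.]; (7) [exposure_confirmed :- chest_pain.]; (11) [fever_present :- rash.]. Adds isolate, immunocompromised, o2_sat_low, exposure_confirmed, fever_present.
Round 2: (1) [sore_throat :- exposure_confirmed, isolate.]; (6) [start_antiviral :- o2_sat_low.]. Adds sore_throat, start_antiviral.
Round 3: (8) [notify_public_health :- start_antiviral, sore_throat.]. Adds notify_public_health.
notify_public_health first appears in round 3.

3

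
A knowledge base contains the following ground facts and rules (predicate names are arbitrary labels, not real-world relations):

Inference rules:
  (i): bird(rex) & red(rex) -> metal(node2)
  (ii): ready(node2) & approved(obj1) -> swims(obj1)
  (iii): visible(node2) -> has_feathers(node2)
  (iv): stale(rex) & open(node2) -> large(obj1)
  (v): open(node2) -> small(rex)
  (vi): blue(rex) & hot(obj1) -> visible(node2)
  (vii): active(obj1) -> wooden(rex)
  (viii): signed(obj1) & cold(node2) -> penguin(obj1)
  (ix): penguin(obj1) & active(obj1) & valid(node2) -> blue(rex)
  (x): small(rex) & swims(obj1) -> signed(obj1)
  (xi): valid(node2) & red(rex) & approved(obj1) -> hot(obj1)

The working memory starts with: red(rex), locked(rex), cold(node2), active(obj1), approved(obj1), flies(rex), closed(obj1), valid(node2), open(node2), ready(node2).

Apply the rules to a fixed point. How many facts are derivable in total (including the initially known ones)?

19

[1] (ii) [ready(node2) & approved(obj1) -> swims(obj1)]; (v) [open(node2) -> small(rex)]; (vii) [active(obj1) -> wooden(rex)]; (xi) [valid(node2) & red(rex) & approved(obj1) -> hot(obj1)]. ⇒ new: swims(obj1), small(rex), wooden(rex), hot(obj1).
[2] (x) [small(rex) & swims(obj1) -> signed(obj1)]. ⇒ new: signed(obj1).
[3] (viii) [signed(obj1) & cold(node2) -> penguin(obj1)]. ⇒ new: penguin(obj1).
[4] (ix) [penguin(obj1) & active(obj1) & valid(node2) -> blue(rex)]. ⇒ new: blue(rex).
[5] (vi) [blue(rex) & hot(obj1) -> visible(node2)]. ⇒ new: visible(node2).
[6] (iii) [visible(node2) -> has_feathers(node2)]. ⇒ new: has_feathers(node2).
Closure: {active(obj1), approved(obj1), blue(rex), closed(obj1), cold(node2), flies(rex), has_feathers(node2), hot(obj1), locked(rex), open(node2), penguin(obj1), ready(node2), red(rex), signed(obj1), small(rex), swims(obj1), valid(node2), visible(node2), wooden(rex)} — 19 facts.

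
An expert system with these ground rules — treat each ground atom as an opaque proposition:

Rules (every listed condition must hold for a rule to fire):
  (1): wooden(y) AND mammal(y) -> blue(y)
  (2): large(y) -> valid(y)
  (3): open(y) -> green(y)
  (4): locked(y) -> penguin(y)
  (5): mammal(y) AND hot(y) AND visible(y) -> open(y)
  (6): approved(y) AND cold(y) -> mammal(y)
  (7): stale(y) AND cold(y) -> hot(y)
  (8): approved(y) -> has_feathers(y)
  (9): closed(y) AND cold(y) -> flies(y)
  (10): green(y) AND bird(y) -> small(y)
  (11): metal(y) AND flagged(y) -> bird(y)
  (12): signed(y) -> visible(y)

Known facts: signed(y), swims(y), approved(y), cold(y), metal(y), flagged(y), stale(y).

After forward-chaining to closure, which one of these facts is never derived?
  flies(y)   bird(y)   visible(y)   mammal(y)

Round 1 — (6), (7), (8), (11), (12), derive mammal(y), hot(y), has_feathers(y), bird(y), visible(y).
Round 2 — (5), derive open(y).
Round 3 — (3), derive green(y).
Round 4 — (10), derive small(y).
Derived: bird(y) (round 1), mammal(y) (round 1), visible(y) (round 1). flies(y) never appears in any round.

flies(y)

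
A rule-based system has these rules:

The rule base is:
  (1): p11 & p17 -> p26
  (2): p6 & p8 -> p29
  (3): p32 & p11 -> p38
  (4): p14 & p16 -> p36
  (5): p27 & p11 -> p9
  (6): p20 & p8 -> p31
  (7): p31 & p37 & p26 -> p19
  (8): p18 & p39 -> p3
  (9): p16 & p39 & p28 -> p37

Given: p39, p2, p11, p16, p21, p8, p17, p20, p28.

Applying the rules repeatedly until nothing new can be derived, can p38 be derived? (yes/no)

no

Round 1 fires (1), (6), (9), giving p26, p31, p37.
Round 2 fires (7), giving p19.
Fixed point reached. p38 is concluded only by (3); (3) needs p32 (never derived).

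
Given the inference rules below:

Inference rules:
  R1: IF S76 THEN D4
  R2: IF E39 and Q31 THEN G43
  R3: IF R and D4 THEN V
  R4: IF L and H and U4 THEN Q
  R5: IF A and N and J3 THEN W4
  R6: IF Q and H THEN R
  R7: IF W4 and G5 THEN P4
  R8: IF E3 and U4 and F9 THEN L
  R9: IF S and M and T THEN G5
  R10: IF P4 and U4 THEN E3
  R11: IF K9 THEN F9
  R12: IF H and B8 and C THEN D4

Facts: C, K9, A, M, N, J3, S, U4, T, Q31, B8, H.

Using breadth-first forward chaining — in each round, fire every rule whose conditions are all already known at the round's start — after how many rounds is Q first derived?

[1] R5 [IF A and N and J3 THEN W4]; R9 [IF S and M and T THEN G5]; R11 [IF K9 THEN F9]; R12 [IF H and B8 and C THEN D4]. ⇒ new: W4, G5, F9, D4.
[2] R7 [IF W4 and G5 THEN P4]. ⇒ new: P4.
[3] R10 [IF P4 and U4 THEN E3]. ⇒ new: E3.
[4] R8 [IF E3 and U4 and F9 THEN L]. ⇒ new: L.
[5] R4 [IF L and H and U4 THEN Q]. ⇒ new: Q.
Q first appears in round 5.

5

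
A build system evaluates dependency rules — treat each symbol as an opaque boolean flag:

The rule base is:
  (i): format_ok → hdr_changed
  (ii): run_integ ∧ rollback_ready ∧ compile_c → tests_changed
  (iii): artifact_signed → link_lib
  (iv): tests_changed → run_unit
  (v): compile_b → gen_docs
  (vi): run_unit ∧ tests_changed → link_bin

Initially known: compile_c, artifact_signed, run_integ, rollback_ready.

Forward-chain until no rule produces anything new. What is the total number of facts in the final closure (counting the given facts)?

8

Round 1 — (ii), (iii), derive tests_changed, link_lib.
Round 2 — (iv), derive run_unit.
Round 3 — (vi), derive link_bin.
Closure: {artifact_signed, compile_c, link_bin, link_lib, rollback_ready, run_integ, run_unit, tests_changed} — 8 facts.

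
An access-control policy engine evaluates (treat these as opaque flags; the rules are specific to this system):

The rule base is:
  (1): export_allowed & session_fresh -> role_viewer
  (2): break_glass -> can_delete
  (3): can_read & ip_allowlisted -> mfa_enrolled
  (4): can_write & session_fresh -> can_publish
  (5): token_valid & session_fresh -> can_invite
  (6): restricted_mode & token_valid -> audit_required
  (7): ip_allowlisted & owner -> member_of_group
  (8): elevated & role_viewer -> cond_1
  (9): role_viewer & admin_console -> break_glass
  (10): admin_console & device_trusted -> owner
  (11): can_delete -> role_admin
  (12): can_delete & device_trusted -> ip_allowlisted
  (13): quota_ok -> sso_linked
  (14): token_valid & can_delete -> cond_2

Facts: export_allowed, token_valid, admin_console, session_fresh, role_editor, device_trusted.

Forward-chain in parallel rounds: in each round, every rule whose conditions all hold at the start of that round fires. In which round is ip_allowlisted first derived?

Round 1: (1) [export_allowed & session_fresh -> role_viewer]; (5) [token_valid & session_fresh -> can_invite]; (10) [admin_console & device_trusted -> owner]. New: role_viewer, can_invite, owner.
Round 2: (9) [role_viewer & admin_console -> break_glass]. New: break_glass.
Round 3: (2) [break_glass -> can_delete]. New: can_delete.
Round 4: (11) [can_delete -> role_admin]; (12) [can_delete & device_trusted -> ip_allowlisted]; (14) [token_valid & can_delete -> cond_2]. New: role_admin, ip_allowlisted, cond_2.
ip_allowlisted first appears in round 4.

4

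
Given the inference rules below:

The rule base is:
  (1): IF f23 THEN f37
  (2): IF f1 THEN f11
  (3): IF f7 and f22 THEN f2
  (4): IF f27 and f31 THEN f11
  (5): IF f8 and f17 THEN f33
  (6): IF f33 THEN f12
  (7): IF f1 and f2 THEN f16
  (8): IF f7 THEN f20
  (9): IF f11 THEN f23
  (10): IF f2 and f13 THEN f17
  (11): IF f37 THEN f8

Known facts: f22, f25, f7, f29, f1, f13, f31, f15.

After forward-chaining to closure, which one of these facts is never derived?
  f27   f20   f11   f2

Round 1 fires (2), (3), (8), giving f11, f2, f20.
Round 2 fires (7), (9), (10), giving f16, f23, f17.
Round 3 fires (1), giving f37.
Round 4 fires (11), giving f8.
Round 5 fires (5), giving f33.
Round 6 fires (6), giving f12.
Derived: f2 (round 1), f20 (round 1), f11 (round 1). f27 never appears in any round.

f27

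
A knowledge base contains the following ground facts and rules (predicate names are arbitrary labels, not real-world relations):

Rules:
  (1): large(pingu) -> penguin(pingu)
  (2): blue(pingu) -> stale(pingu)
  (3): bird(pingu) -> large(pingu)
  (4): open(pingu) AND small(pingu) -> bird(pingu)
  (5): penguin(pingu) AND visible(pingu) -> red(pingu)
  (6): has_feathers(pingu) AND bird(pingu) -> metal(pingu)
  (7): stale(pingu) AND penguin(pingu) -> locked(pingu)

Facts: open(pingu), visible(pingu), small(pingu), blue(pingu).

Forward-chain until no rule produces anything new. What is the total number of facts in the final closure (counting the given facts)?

Round 1 fires (2), (4), giving stale(pingu), bird(pingu).
Round 2 fires (3), giving large(pingu).
Round 3 fires (1), giving penguin(pingu).
Round 4 fires (5), (7), giving red(pingu), locked(pingu).
Closure: {bird(pingu), blue(pingu), large(pingu), locked(pingu), open(pingu), penguin(pingu), red(pingu), small(pingu), stale(pingu), visible(pingu)} — 10 facts.

10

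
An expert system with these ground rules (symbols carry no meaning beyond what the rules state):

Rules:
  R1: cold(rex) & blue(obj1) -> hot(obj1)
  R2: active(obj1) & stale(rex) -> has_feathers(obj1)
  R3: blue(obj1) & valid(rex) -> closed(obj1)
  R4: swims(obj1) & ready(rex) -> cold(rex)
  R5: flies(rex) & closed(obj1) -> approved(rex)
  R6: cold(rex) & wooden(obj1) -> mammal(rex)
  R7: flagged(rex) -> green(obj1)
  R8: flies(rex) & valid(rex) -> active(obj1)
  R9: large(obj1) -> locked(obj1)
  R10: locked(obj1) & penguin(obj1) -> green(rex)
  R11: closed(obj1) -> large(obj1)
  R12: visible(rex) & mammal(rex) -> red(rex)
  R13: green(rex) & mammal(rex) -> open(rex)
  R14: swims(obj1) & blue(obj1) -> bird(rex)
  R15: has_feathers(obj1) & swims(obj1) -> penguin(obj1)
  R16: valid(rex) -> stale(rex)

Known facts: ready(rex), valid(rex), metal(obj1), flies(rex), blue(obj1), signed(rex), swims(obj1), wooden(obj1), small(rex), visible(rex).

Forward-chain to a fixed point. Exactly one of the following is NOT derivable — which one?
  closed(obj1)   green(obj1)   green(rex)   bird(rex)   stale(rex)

Round 1 fires R3, R4, R8, R14, R16, giving closed(obj1), cold(rex), active(obj1), bird(rex), stale(rex).
Round 2 fires R1, R2, R5, R6, R11, giving hot(obj1), has_feathers(obj1), approved(rex), mammal(rex), large(obj1).
Round 3 fires R9, R12, R15, giving locked(obj1), red(rex), penguin(obj1).
Round 4 fires R10, giving green(rex).
Round 5 fires R13, giving open(rex).
Derived: stale(rex) (round 1), closed(obj1) (round 1), green(rex) (round 4), bird(rex) (round 1). green(obj1) never appears in any round.

green(obj1)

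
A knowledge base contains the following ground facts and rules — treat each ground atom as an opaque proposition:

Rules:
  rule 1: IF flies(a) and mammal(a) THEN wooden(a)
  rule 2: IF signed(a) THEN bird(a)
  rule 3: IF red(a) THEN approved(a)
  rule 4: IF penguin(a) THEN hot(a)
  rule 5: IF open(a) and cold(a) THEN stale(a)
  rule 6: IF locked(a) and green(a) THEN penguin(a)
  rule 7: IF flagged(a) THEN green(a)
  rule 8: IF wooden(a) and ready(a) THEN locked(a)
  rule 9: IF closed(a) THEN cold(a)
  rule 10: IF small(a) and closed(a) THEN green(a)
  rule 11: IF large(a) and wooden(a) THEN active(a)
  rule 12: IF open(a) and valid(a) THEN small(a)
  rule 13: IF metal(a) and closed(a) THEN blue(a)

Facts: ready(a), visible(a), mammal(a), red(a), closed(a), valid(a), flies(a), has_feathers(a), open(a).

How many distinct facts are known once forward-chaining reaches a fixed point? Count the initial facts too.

18

Round 1 fires rule 1, rule 3, rule 9, rule 12, giving wooden(a), approved(a), cold(a), small(a).
Round 2 fires rule 5, rule 8, rule 10, giving stale(a), locked(a), green(a).
Round 3 fires rule 6, giving penguin(a).
Round 4 fires rule 4, giving hot(a).
Closure: {approved(a), closed(a), cold(a), flies(a), green(a), has_feathers(a), hot(a), locked(a), mammal(a), open(a), penguin(a), ready(a), red(a), small(a), stale(a), valid(a), visible(a), wooden(a)} — 18 facts.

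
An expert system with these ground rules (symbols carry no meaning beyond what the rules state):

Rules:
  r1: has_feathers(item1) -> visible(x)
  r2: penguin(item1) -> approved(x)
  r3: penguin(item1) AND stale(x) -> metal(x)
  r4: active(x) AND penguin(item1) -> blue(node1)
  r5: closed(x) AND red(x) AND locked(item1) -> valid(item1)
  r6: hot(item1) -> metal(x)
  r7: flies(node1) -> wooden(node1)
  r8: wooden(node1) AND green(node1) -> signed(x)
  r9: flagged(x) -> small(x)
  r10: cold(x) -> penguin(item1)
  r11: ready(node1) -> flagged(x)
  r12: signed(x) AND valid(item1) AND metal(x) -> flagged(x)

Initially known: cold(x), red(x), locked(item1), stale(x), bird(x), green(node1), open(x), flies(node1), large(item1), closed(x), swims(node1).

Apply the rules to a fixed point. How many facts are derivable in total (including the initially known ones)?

19

Round 1 fires r5, r7, r10, giving valid(item1), wooden(node1), penguin(item1).
Round 2 fires r2, r3, r8, giving approved(x), metal(x), signed(x).
Round 3 fires r12, giving flagged(x).
Round 4 fires r9, giving small(x).
Closure: {approved(x), bird(x), closed(x), cold(x), flagged(x), flies(node1), green(node1), large(item1), locked(item1), metal(x), open(x), penguin(item1), red(x), signed(x), small(x), stale(x), swims(node1), valid(item1), wooden(node1)} — 19 facts.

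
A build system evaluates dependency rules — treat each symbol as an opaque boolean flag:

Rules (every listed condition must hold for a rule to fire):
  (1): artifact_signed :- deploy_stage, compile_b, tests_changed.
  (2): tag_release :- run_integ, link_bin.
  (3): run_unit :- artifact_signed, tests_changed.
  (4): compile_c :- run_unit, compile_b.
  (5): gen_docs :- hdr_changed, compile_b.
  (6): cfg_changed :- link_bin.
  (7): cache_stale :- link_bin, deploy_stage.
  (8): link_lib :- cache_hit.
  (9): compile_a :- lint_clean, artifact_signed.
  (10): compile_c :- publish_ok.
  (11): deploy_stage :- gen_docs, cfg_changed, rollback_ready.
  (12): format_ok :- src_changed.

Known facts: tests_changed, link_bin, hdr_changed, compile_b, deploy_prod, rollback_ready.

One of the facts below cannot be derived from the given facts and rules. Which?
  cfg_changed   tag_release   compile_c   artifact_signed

tag_release

Round 1: (5) [gen_docs :- hdr_changed, compile_b.]; (6) [cfg_changed :- link_bin.]. Adds gen_docs, cfg_changed.
Round 2: (11) [deploy_stage :- gen_docs, cfg_changed, rollback_ready.]. Adds deploy_stage.
Round 3: (1) [artifact_signed :- deploy_stage, compile_b, tests_changed.]; (7) [cache_stale :- link_bin, deploy_stage.]. Adds artifact_signed, cache_stale.
Round 4: (3) [run_unit :- artifact_signed, tests_changed.]. Adds run_unit.
Round 5: (4) [compile_c :- run_unit, compile_b.]. Adds compile_c.
Derived: artifact_signed (round 3), compile_c (round 5), cfg_changed (round 1). tag_release never appears in any round.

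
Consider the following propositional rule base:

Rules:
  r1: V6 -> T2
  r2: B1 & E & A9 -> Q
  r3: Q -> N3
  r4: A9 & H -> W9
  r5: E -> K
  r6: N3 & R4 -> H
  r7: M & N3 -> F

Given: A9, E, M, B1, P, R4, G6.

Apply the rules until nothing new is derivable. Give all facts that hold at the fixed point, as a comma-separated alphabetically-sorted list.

Round 1 — r2, r5, derive Q, K.
Round 2 — r3, derive N3.
Round 3 — r6, r7, derive H, F.
Round 4 — r4, derive W9.

A9, B1, E, F, G6, H, K, M, N3, P, Q, R4, W9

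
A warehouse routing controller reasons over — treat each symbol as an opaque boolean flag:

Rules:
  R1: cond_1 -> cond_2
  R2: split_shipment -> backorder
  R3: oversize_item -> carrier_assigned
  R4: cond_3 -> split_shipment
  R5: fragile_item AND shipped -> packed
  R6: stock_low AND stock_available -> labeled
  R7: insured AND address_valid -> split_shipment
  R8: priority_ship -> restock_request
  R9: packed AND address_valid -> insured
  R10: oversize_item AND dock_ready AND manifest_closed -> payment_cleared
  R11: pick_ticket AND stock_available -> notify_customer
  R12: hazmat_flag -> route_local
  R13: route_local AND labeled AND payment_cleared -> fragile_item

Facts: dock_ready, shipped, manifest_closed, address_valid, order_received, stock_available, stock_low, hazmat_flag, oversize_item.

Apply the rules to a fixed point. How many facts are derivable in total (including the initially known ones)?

18

Round 1 — R3, R6, R10, R12, derive carrier_assigned, labeled, payment_cleared, route_local.
Round 2 — R13, derive fragile_item.
Round 3 — R5, derive packed.
Round 4 — R9, derive insured.
Round 5 — R7, derive split_shipment.
Round 6 — R2, derive backorder.
Closure: {address_valid, backorder, carrier_assigned, dock_ready, fragile_item, hazmat_flag, insured, labeled, manifest_closed, order_received, oversize_item, packed, payment_cleared, route_local, shipped, split_shipment, stock_available, stock_low} — 18 facts.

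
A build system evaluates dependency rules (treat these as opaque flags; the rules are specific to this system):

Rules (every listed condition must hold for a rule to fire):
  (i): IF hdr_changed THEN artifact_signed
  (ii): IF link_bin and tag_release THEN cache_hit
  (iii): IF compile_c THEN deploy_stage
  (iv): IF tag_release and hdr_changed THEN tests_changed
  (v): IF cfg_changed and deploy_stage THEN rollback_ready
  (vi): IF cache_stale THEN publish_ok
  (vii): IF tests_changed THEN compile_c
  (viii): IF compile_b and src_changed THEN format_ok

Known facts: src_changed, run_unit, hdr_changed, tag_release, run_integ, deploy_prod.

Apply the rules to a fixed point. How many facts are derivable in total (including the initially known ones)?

10

Round 1: (i) [IF hdr_changed THEN artifact_signed]; (iv) [IF tag_release and hdr_changed THEN tests_changed]. New: artifact_signed, tests_changed.
Round 2: (vii) [IF tests_changed THEN compile_c]. New: compile_c.
Round 3: (iii) [IF compile_c THEN deploy_stage]. New: deploy_stage.
Closure: {artifact_signed, compile_c, deploy_prod, deploy_stage, hdr_changed, run_integ, run_unit, src_changed, tag_release, tests_changed} — 10 facts.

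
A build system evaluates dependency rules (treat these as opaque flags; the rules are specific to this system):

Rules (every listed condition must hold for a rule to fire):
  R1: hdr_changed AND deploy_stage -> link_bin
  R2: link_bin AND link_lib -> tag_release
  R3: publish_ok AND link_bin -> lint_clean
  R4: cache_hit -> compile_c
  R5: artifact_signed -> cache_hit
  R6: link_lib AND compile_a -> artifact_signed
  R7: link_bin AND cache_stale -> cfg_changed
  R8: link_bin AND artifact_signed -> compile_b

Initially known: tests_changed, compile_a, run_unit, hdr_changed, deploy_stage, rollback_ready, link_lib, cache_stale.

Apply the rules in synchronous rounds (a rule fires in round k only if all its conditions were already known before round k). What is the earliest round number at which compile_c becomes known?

3

Round 1: R1 [hdr_changed AND deploy_stage -> link_bin]; R6 [link_lib AND compile_a -> artifact_signed]. New: link_bin, artifact_signed.
Round 2: R2 [link_bin AND link_lib -> tag_release]; R5 [artifact_signed -> cache_hit]; R7 [link_bin AND cache_stale -> cfg_changed]; R8 [link_bin AND artifact_signed -> compile_b]. New: tag_release, cache_hit, cfg_changed, compile_b.
Round 3: R4 [cache_hit -> compile_c]. New: compile_c.
compile_c first appears in round 3.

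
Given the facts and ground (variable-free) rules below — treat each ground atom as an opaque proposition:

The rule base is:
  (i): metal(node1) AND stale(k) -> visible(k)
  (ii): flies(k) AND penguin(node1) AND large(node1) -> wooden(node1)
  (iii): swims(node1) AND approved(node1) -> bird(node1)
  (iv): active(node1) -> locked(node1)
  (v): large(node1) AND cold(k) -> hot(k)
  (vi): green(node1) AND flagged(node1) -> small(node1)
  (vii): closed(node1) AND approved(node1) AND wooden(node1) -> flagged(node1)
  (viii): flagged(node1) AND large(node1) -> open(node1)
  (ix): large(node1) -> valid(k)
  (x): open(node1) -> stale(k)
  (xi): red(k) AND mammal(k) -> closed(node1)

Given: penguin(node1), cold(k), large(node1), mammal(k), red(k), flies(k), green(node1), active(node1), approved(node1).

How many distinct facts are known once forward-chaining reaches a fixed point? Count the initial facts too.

Round 1 fires (ii), (iv), (v), (ix), (xi), giving wooden(node1), locked(node1), hot(k), valid(k), closed(node1).
Round 2 fires (vii), giving flagged(node1).
Round 3 fires (vi), (viii), giving small(node1), open(node1).
Round 4 fires (x), giving stale(k).
Closure: {active(node1), approved(node1), closed(node1), cold(k), flagged(node1), flies(k), green(node1), hot(k), large(node1), locked(node1), mammal(k), open(node1), penguin(node1), red(k), small(node1), stale(k), valid(k), wooden(node1)} — 18 facts.

18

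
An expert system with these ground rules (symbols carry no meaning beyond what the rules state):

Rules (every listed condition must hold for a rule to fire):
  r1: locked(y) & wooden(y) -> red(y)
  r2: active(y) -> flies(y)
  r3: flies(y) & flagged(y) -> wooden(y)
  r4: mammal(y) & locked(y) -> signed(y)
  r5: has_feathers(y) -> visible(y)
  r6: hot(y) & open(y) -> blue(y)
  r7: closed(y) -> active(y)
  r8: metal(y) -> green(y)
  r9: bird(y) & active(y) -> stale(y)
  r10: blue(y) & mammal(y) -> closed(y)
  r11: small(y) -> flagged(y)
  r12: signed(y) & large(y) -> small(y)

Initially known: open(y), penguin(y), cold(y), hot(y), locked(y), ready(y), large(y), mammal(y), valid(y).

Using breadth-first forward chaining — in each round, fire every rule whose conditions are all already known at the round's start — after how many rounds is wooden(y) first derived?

5

[1] r4 [mammal(y) & locked(y) -> signed(y)]; r6 [hot(y) & open(y) -> blue(y)]. ⇒ new: signed(y), blue(y).
[2] r10 [blue(y) & mammal(y) -> closed(y)]; r12 [signed(y) & large(y) -> small(y)]. ⇒ new: closed(y), small(y).
[3] r7 [closed(y) -> active(y)]; r11 [small(y) -> flagged(y)]. ⇒ new: active(y), flagged(y).
[4] r2 [active(y) -> flies(y)]. ⇒ new: flies(y).
[5] r3 [flies(y) & flagged(y) -> wooden(y)]. ⇒ new: wooden(y).
wooden(y) first appears in round 5.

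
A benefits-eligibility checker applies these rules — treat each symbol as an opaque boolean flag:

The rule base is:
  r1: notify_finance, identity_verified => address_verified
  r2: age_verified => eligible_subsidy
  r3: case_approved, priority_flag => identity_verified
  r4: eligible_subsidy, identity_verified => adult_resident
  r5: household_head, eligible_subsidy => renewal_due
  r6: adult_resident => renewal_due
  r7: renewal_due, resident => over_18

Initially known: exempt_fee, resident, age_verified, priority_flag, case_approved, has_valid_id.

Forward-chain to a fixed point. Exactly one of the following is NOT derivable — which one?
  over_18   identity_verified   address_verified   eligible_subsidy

address_verified

Round 1 fires r2, r3, giving eligible_subsidy, identity_verified.
Round 2 fires r4, giving adult_resident.
Round 3 fires r6, giving renewal_due.
Round 4 fires r7, giving over_18.
Derived: over_18 (round 4), identity_verified (round 1), eligible_subsidy (round 1). address_verified never appears in any round.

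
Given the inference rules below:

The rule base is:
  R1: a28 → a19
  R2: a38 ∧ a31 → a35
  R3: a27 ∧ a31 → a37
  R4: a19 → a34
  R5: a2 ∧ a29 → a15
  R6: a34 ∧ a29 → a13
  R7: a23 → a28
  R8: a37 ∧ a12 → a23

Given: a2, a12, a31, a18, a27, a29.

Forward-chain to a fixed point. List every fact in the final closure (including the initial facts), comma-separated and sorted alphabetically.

a12, a13, a15, a18, a19, a2, a23, a27, a28, a29, a31, a34, a37

Round 1: R3 [a27 ∧ a31 → a37]; R5 [a2 ∧ a29 → a15]. New: a37, a15.
Round 2: R8 [a37 ∧ a12 → a23]. New: a23.
Round 3: R7 [a23 → a28]. New: a28.
Round 4: R1 [a28 → a19]. New: a19.
Round 5: R4 [a19 → a34]. New: a34.
Round 6: R6 [a34 ∧ a29 → a13]. New: a13.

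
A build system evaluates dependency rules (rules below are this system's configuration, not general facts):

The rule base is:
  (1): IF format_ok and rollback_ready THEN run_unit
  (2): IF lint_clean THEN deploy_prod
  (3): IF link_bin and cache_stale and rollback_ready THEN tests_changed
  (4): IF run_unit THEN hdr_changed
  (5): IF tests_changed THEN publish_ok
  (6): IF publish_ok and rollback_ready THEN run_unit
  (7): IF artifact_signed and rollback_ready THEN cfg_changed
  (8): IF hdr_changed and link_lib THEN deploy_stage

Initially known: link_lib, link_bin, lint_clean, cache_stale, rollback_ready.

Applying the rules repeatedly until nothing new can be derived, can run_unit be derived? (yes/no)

Round 1 — (2), (3), derive deploy_prod, tests_changed.
Round 2 — (5), derive publish_ok.
Round 3 — (6), derive run_unit.
Round 4 — (4), derive hdr_changed.
Round 5 — (8), derive deploy_stage.
run_unit appears in round 3, so it is derivable.

yes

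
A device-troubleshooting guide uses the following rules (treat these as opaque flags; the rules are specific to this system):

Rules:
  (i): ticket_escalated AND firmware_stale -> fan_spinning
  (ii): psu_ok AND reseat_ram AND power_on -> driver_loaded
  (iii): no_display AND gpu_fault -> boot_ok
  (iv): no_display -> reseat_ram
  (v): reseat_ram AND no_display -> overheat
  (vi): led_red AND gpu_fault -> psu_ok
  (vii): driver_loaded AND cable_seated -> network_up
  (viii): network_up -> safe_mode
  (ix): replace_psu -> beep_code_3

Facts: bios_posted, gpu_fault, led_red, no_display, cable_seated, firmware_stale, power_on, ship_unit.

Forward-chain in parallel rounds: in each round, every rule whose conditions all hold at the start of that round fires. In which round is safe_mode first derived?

4

[1] (iii) [no_display AND gpu_fault -> boot_ok]; (iv) [no_display -> reseat_ram]; (vi) [led_red AND gpu_fault -> psu_ok]. ⇒ new: boot_ok, reseat_ram, psu_ok.
[2] (ii) [psu_ok AND reseat_ram AND power_on -> driver_loaded]; (v) [reseat_ram AND no_display -> overheat]. ⇒ new: driver_loaded, overheat.
[3] (vii) [driver_loaded AND cable_seated -> network_up]. ⇒ new: network_up.
[4] (viii) [network_up -> safe_mode]. ⇒ new: safe_mode.
safe_mode first appears in round 4.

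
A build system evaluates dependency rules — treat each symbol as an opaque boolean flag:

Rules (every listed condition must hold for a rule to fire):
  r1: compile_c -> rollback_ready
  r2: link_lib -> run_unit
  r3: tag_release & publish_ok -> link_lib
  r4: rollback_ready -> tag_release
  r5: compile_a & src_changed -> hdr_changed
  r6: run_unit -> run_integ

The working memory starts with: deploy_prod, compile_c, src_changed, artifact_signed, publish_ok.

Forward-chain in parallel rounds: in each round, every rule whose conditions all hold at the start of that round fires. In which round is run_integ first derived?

[1] r1 [compile_c -> rollback_ready]. ⇒ new: rollback_ready.
[2] r4 [rollback_ready -> tag_release]. ⇒ new: tag_release.
[3] r3 [tag_release & publish_ok -> link_lib]. ⇒ new: link_lib.
[4] r2 [link_lib -> run_unit]. ⇒ new: run_unit.
[5] r6 [run_unit -> run_integ]. ⇒ new: run_integ.
run_integ first appears in round 5.

5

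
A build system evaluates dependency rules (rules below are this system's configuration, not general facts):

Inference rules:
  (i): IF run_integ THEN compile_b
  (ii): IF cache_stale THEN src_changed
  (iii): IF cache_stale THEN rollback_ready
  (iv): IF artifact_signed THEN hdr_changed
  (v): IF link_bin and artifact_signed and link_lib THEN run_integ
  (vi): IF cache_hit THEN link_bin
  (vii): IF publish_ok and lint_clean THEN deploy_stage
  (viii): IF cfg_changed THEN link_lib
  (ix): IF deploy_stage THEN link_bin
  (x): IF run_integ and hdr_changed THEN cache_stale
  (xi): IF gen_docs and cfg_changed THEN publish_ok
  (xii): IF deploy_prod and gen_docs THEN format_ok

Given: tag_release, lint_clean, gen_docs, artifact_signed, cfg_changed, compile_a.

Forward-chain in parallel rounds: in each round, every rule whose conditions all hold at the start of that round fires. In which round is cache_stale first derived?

Round 1 fires (iv), (viii), (xi), giving hdr_changed, link_lib, publish_ok.
Round 2 fires (vii), giving deploy_stage.
Round 3 fires (ix), giving link_bin.
Round 4 fires (v), giving run_integ.
Round 5 fires (i), (x), giving compile_b, cache_stale.
cache_stale first appears in round 5.

5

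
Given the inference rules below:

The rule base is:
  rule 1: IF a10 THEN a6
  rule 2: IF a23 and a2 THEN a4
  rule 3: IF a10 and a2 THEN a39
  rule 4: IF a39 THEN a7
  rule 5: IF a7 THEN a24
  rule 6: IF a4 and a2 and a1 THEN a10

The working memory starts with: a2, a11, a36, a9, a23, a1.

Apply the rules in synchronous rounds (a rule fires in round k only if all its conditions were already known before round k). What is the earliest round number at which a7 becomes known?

Round 1: rule 2 [IF a23 and a2 THEN a4]. New: a4.
Round 2: rule 6 [IF a4 and a2 and a1 THEN a10]. New: a10.
Round 3: rule 1 [IF a10 THEN a6]; rule 3 [IF a10 and a2 THEN a39]. New: a6, a39.
Round 4: rule 4 [IF a39 THEN a7]. New: a7.
a7 first appears in round 4.

4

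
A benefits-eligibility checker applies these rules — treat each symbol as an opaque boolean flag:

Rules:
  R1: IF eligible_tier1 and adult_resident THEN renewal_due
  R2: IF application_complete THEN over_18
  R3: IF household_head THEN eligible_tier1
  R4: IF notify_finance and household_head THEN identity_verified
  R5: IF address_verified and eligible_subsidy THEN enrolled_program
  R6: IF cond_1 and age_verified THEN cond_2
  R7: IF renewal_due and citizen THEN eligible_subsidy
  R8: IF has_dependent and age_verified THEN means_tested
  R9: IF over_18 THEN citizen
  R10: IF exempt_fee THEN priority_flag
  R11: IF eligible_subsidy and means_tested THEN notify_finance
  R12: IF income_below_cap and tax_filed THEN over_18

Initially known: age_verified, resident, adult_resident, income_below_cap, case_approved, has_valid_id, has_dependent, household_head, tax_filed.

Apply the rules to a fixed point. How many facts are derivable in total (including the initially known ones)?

Round 1: R3 [IF household_head THEN eligible_tier1]; R8 [IF has_dependent and age_verified THEN means_tested]; R12 [IF income_below_cap and tax_filed THEN over_18]. Adds eligible_tier1, means_tested, over_18.
Round 2: R1 [IF eligible_tier1 and adult_resident THEN renewal_due]; R9 [IF over_18 THEN citizen]. Adds renewal_due, citizen.
Round 3: R7 [IF renewal_due and citizen THEN eligible_subsidy]. Adds eligible_subsidy.
Round 4: R11 [IF eligible_subsidy and means_tested THEN notify_finance]. Adds notify_finance.
Round 5: R4 [IF notify_finance and household_head THEN identity_verified]. Adds identity_verified.
Closure: {adult_resident, age_verified, case_approved, citizen, eligible_subsidy, eligible_tier1, has_dependent, has_valid_id, household_head, identity_verified, income_below_cap, means_tested, notify_finance, over_18, renewal_due, resident, tax_filed} — 17 facts.

17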